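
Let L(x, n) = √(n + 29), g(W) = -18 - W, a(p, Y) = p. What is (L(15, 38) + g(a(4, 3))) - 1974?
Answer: -1996 + √67 ≈ -1987.8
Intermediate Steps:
L(x, n) = √(29 + n)
(L(15, 38) + g(a(4, 3))) - 1974 = (√(29 + 38) + (-18 - 1*4)) - 1974 = (√67 + (-18 - 4)) - 1974 = (√67 - 22) - 1974 = (-22 + √67) - 1974 = -1996 + √67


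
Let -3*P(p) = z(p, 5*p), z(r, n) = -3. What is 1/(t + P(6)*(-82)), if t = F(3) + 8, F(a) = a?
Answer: -1/71 ≈ -0.014085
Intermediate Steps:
t = 11 (t = 3 + 8 = 11)
P(p) = 1 (P(p) = -1/3*(-3) = 1)
1/(t + P(6)*(-82)) = 1/(11 + 1*(-82)) = 1/(11 - 82) = 1/(-71) = -1/71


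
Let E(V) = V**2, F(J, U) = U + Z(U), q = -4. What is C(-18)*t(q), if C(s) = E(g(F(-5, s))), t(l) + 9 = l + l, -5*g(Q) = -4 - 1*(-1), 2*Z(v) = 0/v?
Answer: -153/25 ≈ -6.1200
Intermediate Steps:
Z(v) = 0 (Z(v) = (0/v)/2 = (1/2)*0 = 0)
F(J, U) = U (F(J, U) = U + 0 = U)
g(Q) = 3/5 (g(Q) = -(-4 - 1*(-1))/5 = -(-4 + 1)/5 = -1/5*(-3) = 3/5)
t(l) = -9 + 2*l (t(l) = -9 + (l + l) = -9 + 2*l)
C(s) = 9/25 (C(s) = (3/5)**2 = 9/25)
C(-18)*t(q) = 9*(-9 + 2*(-4))/25 = 9*(-9 - 8)/25 = (9/25)*(-17) = -153/25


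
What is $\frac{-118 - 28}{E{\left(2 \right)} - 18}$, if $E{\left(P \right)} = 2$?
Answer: $\frac{73}{8} \approx 9.125$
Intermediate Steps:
$\frac{-118 - 28}{E{\left(2 \right)} - 18} = \frac{-118 - 28}{2 - 18} = - \frac{146}{2 - 18} = - \frac{146}{-16} = \left(-146\right) \left(- \frac{1}{16}\right) = \frac{73}{8}$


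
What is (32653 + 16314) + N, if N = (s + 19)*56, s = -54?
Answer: 47007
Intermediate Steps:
N = -1960 (N = (-54 + 19)*56 = -35*56 = -1960)
(32653 + 16314) + N = (32653 + 16314) - 1960 = 48967 - 1960 = 47007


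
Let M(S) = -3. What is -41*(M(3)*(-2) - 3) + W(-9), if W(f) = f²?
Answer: -42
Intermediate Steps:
-41*(M(3)*(-2) - 3) + W(-9) = -41*(-3*(-2) - 3) + (-9)² = -41*(6 - 3) + 81 = -41*3 + 81 = -123 + 81 = -42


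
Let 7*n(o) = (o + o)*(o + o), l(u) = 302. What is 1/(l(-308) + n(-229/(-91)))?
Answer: 57967/17715798 ≈ 0.0032721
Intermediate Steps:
n(o) = 4*o²/7 (n(o) = ((o + o)*(o + o))/7 = ((2*o)*(2*o))/7 = (4*o²)/7 = 4*o²/7)
1/(l(-308) + n(-229/(-91))) = 1/(302 + 4*(-229/(-91))²/7) = 1/(302 + 4*(-229*(-1/91))²/7) = 1/(302 + 4*(229/91)²/7) = 1/(302 + (4/7)*(52441/8281)) = 1/(302 + 209764/57967) = 1/(17715798/57967) = 57967/17715798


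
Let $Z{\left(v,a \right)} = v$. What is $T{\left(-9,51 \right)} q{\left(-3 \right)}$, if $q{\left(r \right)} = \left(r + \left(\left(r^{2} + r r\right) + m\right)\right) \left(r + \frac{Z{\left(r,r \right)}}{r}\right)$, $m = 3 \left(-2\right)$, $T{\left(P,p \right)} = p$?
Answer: $-918$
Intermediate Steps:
$m = -6$
$q{\left(r \right)} = \left(1 + r\right) \left(-6 + r + 2 r^{2}\right)$ ($q{\left(r \right)} = \left(r - \left(6 - r^{2} - r r\right)\right) \left(r + \frac{r}{r}\right) = \left(r + \left(\left(r^{2} + r^{2}\right) - 6\right)\right) \left(r + 1\right) = \left(r + \left(2 r^{2} - 6\right)\right) \left(1 + r\right) = \left(r + \left(-6 + 2 r^{2}\right)\right) \left(1 + r\right) = \left(-6 + r + 2 r^{2}\right) \left(1 + r\right) = \left(1 + r\right) \left(-6 + r + 2 r^{2}\right)$)
$T{\left(-9,51 \right)} q{\left(-3 \right)} = 51 \left(-6 - -15 + 2 \left(-3\right)^{3} + 3 \left(-3\right)^{2}\right) = 51 \left(-6 + 15 + 2 \left(-27\right) + 3 \cdot 9\right) = 51 \left(-6 + 15 - 54 + 27\right) = 51 \left(-18\right) = -918$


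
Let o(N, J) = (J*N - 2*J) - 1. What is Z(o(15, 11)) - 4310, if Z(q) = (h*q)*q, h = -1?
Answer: -24474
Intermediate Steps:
o(N, J) = -1 - 2*J + J*N (o(N, J) = (-2*J + J*N) - 1 = -1 - 2*J + J*N)
Z(q) = -q² (Z(q) = (-q)*q = -q²)
Z(o(15, 11)) - 4310 = -(-1 - 2*11 + 11*15)² - 4310 = -(-1 - 22 + 165)² - 4310 = -1*142² - 4310 = -1*20164 - 4310 = -20164 - 4310 = -24474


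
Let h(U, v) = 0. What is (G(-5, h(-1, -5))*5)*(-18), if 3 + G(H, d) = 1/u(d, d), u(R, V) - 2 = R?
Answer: 225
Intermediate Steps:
u(R, V) = 2 + R
G(H, d) = -3 + 1/(2 + d)
(G(-5, h(-1, -5))*5)*(-18) = (((-5 - 3*0)/(2 + 0))*5)*(-18) = (((-5 + 0)/2)*5)*(-18) = (((½)*(-5))*5)*(-18) = -5/2*5*(-18) = -25/2*(-18) = 225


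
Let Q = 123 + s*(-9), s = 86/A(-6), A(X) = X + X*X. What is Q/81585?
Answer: 54/45325 ≈ 0.0011914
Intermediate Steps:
A(X) = X + X**2
s = 43/15 (s = 86/((-6*(1 - 6))) = 86/((-6*(-5))) = 86/30 = 86*(1/30) = 43/15 ≈ 2.8667)
Q = 486/5 (Q = 123 + (43/15)*(-9) = 123 - 129/5 = 486/5 ≈ 97.200)
Q/81585 = (486/5)/81585 = (486/5)*(1/81585) = 54/45325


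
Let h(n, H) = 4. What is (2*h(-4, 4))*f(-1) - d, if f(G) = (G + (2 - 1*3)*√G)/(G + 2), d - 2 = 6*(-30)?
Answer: 170 - 8*I ≈ 170.0 - 8.0*I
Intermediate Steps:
d = -178 (d = 2 + 6*(-30) = 2 - 180 = -178)
f(G) = (G - √G)/(2 + G) (f(G) = (G + (2 - 3)*√G)/(2 + G) = (G - √G)/(2 + G))
(2*h(-4, 4))*f(-1) - d = (2*4)*((-1 - √(-1))/(2 - 1)) - 1*(-178) = 8*((-1 - I)/1) + 178 = 8*(1*(-1 - I)) + 178 = 8*(-1 - I) + 178 = (-8 - 8*I) + 178 = 170 - 8*I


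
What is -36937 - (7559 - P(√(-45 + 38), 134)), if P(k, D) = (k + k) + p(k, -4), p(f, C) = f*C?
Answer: -44496 - 2*I*√7 ≈ -44496.0 - 5.2915*I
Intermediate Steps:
p(f, C) = C*f
P(k, D) = -2*k (P(k, D) = (k + k) - 4*k = 2*k - 4*k = -2*k)
-36937 - (7559 - P(√(-45 + 38), 134)) = -36937 - (7559 - (-2)*√(-45 + 38)) = -36937 - (7559 - (-2)*√(-7)) = -36937 - (7559 - (-2)*I*√7) = -36937 - (7559 + 2*I*√7) = -36937 + (-7559 - 2*I*√7) = -44496 - 2*I*√7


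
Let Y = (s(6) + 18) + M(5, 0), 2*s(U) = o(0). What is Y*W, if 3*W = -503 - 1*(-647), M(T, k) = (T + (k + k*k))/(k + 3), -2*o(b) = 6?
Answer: 872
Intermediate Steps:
o(b) = -3 (o(b) = -1/2*6 = -3)
s(U) = -3/2 (s(U) = (1/2)*(-3) = -3/2)
M(T, k) = (T + k + k**2)/(3 + k) (M(T, k) = (T + (k + k**2))/(3 + k) = (T + k + k**2)/(3 + k))
Y = 109/6 (Y = (-3/2 + 18) + (5 + 0 + 0**2)/(3 + 0) = 33/2 + (5 + 0 + 0)/3 = 33/2 + (1/3)*5 = 33/2 + 5/3 = 109/6 ≈ 18.167)
W = 48 (W = (-503 - 1*(-647))/3 = (-503 + 647)/3 = (1/3)*144 = 48)
Y*W = (109/6)*48 = 872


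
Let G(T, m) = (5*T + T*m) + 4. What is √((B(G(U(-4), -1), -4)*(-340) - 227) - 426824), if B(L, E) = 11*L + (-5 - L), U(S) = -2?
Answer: I*√411751 ≈ 641.68*I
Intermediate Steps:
G(T, m) = 4 + 5*T + T*m
B(L, E) = -5 + 10*L
√((B(G(U(-4), -1), -4)*(-340) - 227) - 426824) = √(((-5 + 10*(4 + 5*(-2) - 2*(-1)))*(-340) - 227) - 426824) = √(((-5 + 10*(4 - 10 + 2))*(-340) - 227) - 426824) = √(((-5 + 10*(-4))*(-340) - 227) - 426824) = √(((-5 - 40)*(-340) - 227) - 426824) = √((-45*(-340) - 227) - 426824) = √((15300 - 227) - 426824) = √(15073 - 426824) = √(-411751) = I*√411751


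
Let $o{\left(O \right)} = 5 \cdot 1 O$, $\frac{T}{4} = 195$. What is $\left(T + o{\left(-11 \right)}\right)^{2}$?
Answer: $525625$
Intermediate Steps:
$T = 780$ ($T = 4 \cdot 195 = 780$)
$o{\left(O \right)} = 5 O$
$\left(T + o{\left(-11 \right)}\right)^{2} = \left(780 + 5 \left(-11\right)\right)^{2} = \left(780 - 55\right)^{2} = 725^{2} = 525625$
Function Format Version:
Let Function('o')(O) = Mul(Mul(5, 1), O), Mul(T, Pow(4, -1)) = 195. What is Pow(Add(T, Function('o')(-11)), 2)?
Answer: 525625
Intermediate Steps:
T = 780 (T = Mul(4, 195) = 780)
Function('o')(O) = Mul(5, O)
Pow(Add(T, Function('o')(-11)), 2) = Pow(Add(780, Mul(5, -11)), 2) = Pow(Add(780, -55), 2) = Pow(725, 2) = 525625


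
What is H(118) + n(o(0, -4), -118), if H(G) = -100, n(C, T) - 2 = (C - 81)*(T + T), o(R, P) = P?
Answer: 19962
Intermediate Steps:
n(C, T) = 2 + 2*T*(-81 + C) (n(C, T) = 2 + (C - 81)*(T + T) = 2 + (-81 + C)*(2*T) = 2 + 2*T*(-81 + C))
H(118) + n(o(0, -4), -118) = -100 + (2 - 162*(-118) + 2*(-4)*(-118)) = -100 + (2 + 19116 + 944) = -100 + 20062 = 19962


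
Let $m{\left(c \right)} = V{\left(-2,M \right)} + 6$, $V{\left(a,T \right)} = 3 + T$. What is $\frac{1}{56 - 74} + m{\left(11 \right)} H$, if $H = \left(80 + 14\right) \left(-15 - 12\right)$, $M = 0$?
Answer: $- \frac{411157}{18} \approx -22842.0$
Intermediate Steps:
$H = -2538$ ($H = 94 \left(-27\right) = -2538$)
$m{\left(c \right)} = 9$ ($m{\left(c \right)} = \left(3 + 0\right) + 6 = 3 + 6 = 9$)
$\frac{1}{56 - 74} + m{\left(11 \right)} H = \frac{1}{56 - 74} + 9 \left(-2538\right) = \frac{1}{-18} - 22842 = - \frac{1}{18} - 22842 = - \frac{411157}{18}$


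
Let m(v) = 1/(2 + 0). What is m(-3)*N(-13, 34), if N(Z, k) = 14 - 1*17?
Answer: -3/2 ≈ -1.5000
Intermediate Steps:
N(Z, k) = -3 (N(Z, k) = 14 - 17 = -3)
m(v) = ½ (m(v) = 1/2 = ½)
m(-3)*N(-13, 34) = (½)*(-3) = -3/2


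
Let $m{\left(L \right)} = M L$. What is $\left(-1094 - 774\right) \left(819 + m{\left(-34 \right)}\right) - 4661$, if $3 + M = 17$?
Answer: $-645385$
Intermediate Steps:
$M = 14$ ($M = -3 + 17 = 14$)
$m{\left(L \right)} = 14 L$
$\left(-1094 - 774\right) \left(819 + m{\left(-34 \right)}\right) - 4661 = \left(-1094 - 774\right) \left(819 + 14 \left(-34\right)\right) - 4661 = - 1868 \left(819 - 476\right) - 4661 = \left(-1868\right) 343 - 4661 = -640724 - 4661 = -645385$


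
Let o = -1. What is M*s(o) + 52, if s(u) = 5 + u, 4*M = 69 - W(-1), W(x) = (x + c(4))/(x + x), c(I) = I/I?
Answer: 121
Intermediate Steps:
c(I) = 1
W(x) = (1 + x)/(2*x) (W(x) = (x + 1)/(x + x) = (1 + x)/((2*x)) = (1 + x)*(1/(2*x)) = (1 + x)/(2*x))
M = 69/4 (M = (69 - (1 - 1)/(2*(-1)))/4 = (69 - (-1)*0/2)/4 = (69 - 1*0)/4 = (69 + 0)/4 = (¼)*69 = 69/4 ≈ 17.250)
M*s(o) + 52 = 69*(5 - 1)/4 + 52 = (69/4)*4 + 52 = 69 + 52 = 121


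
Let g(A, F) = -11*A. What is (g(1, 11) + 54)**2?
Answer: 1849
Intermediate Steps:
(g(1, 11) + 54)**2 = (-11*1 + 54)**2 = (-11 + 54)**2 = 43**2 = 1849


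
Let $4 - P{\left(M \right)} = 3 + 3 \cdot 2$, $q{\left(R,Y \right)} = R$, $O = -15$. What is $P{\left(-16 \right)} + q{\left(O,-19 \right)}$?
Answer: $-20$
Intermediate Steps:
$P{\left(M \right)} = -5$ ($P{\left(M \right)} = 4 - \left(3 + 3 \cdot 2\right) = 4 - \left(3 + 6\right) = 4 - 9 = -5$)
$P{\left(-16 \right)} + q{\left(O,-19 \right)} = -5 - 15 = -20$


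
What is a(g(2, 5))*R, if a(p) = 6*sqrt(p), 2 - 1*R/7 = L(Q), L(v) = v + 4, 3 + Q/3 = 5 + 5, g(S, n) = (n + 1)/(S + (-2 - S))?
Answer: -966*I*sqrt(3) ≈ -1673.2*I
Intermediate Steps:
g(S, n) = -1/2 - n/2 (g(S, n) = (1 + n)/(-2) = (1 + n)*(-1/2) = -1/2 - n/2)
Q = 21 (Q = -9 + 3*(5 + 5) = -9 + 3*10 = -9 + 30 = 21)
L(v) = 4 + v
R = -161 (R = 14 - 7*(4 + 21) = 14 - 7*25 = 14 - 175 = -161)
a(g(2, 5))*R = (6*sqrt(-1/2 - 1/2*5))*(-161) = (6*sqrt(-1/2 - 5/2))*(-161) = (6*sqrt(-3))*(-161) = (6*(I*sqrt(3)))*(-161) = (6*I*sqrt(3))*(-161) = -966*I*sqrt(3)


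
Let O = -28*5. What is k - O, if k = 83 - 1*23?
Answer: 200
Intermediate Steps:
k = 60 (k = 83 - 23 = 60)
O = -140
k - O = 60 - 1*(-140) = 60 + 140 = 200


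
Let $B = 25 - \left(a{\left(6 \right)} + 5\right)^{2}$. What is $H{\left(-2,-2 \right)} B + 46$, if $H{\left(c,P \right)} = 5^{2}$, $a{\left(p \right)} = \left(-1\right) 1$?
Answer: $271$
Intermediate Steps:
$a{\left(p \right)} = -1$
$H{\left(c,P \right)} = 25$
$B = 9$ ($B = 25 - \left(-1 + 5\right)^{2} = 25 - 4^{2} = 25 - 16 = 9$)
$H{\left(-2,-2 \right)} B + 46 = 25 \cdot 9 + 46 = 225 + 46 = 271$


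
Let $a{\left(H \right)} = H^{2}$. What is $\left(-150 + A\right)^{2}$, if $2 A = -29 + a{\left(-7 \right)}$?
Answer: $19600$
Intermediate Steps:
$A = 10$ ($A = \frac{-29 + \left(-7\right)^{2}}{2} = \frac{-29 + 49}{2} = \frac{1}{2} \cdot 20 = 10$)
$\left(-150 + A\right)^{2} = \left(-150 + 10\right)^{2} = \left(-140\right)^{2} = 19600$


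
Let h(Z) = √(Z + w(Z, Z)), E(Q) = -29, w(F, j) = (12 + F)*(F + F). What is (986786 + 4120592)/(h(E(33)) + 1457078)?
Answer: 7441848121484/2123076297127 - 5107378*√957/2123076297127 ≈ 3.5051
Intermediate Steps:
w(F, j) = 2*F*(12 + F) (w(F, j) = (12 + F)*(2*F) = 2*F*(12 + F))
h(Z) = √(Z + 2*Z*(12 + Z))
(986786 + 4120592)/(h(E(33)) + 1457078) = (986786 + 4120592)/(√(-29*(25 + 2*(-29))) + 1457078) = 5107378/(√(-29*(25 - 58)) + 1457078) = 5107378/(√(-29*(-33)) + 1457078) = 5107378/(√957 + 1457078) = 5107378/(1457078 + √957)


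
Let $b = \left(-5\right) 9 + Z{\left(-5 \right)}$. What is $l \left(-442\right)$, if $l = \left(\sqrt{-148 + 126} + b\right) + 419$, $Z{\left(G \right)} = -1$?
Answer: $-164866 - 442 i \sqrt{22} \approx -1.6487 \cdot 10^{5} - 2073.2 i$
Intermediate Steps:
$b = -46$ ($b = \left(-5\right) 9 - 1 = -45 - 1 = -46$)
$l = 373 + i \sqrt{22}$ ($l = \left(\sqrt{-148 + 126} - 46\right) + 419 = \left(\sqrt{-22} - 46\right) + 419 = \left(i \sqrt{22} - 46\right) + 419 = \left(-46 + i \sqrt{22}\right) + 419 = 373 + i \sqrt{22} \approx 373.0 + 4.6904 i$)
$l \left(-442\right) = \left(373 + i \sqrt{22}\right) \left(-442\right) = -164866 - 442 i \sqrt{22}$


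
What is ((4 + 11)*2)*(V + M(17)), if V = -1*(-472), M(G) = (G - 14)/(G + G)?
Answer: 240765/17 ≈ 14163.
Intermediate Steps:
M(G) = (-14 + G)/(2*G) (M(G) = (-14 + G)/((2*G)) = (-14 + G)*(1/(2*G)) = (-14 + G)/(2*G))
V = 472
((4 + 11)*2)*(V + M(17)) = ((4 + 11)*2)*(472 + (½)*(-14 + 17)/17) = (15*2)*(472 + (½)*(1/17)*3) = 30*(472 + 3/34) = 30*(16051/34) = 240765/17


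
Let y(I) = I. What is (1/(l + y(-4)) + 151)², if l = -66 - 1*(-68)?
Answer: 90601/4 ≈ 22650.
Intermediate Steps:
l = 2 (l = -66 + 68 = 2)
(1/(l + y(-4)) + 151)² = (1/(2 - 4) + 151)² = (1/(-2) + 151)² = (-½ + 151)² = (301/2)² = 90601/4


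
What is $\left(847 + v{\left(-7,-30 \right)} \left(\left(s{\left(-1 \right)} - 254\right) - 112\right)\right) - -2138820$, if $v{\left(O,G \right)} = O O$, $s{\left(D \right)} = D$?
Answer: $2121684$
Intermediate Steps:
$v{\left(O,G \right)} = O^{2}$
$\left(847 + v{\left(-7,-30 \right)} \left(\left(s{\left(-1 \right)} - 254\right) - 112\right)\right) - -2138820 = \left(847 + \left(-7\right)^{2} \left(\left(-1 - 254\right) - 112\right)\right) - -2138820 = \left(847 + 49 \left(-255 - 112\right)\right) + 2138820 = \left(847 + 49 \left(-367\right)\right) + 2138820 = \left(847 - 17983\right) + 2138820 = -17136 + 2138820 = 2121684$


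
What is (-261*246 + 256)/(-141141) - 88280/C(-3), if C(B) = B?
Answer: 4153373110/141141 ≈ 29427.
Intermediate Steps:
(-261*246 + 256)/(-141141) - 88280/C(-3) = (-261*246 + 256)/(-141141) - 88280/(-3) = (-64206 + 256)*(-1/141141) - 88280*(-⅓) = -63950*(-1/141141) + 88280/3 = 63950/141141 + 88280/3 = 4153373110/141141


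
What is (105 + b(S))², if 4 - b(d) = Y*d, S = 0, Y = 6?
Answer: 11881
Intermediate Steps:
b(d) = 4 - 6*d
(105 + b(S))² = (105 + (4 - 6*0))² = (105 + (4 + 0))² = (105 + 4)² = 109² = 11881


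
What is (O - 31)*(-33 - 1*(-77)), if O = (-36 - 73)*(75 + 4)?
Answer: -380248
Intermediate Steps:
O = -8611 (O = -109*79 = -8611)
(O - 31)*(-33 - 1*(-77)) = (-8611 - 31)*(-33 - 1*(-77)) = -8642*(-33 + 77) = -8642*44 = -380248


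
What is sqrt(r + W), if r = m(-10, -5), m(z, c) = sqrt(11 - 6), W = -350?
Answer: sqrt(-350 + sqrt(5)) ≈ 18.648*I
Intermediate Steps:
m(z, c) = sqrt(5)
r = sqrt(5) ≈ 2.2361
sqrt(r + W) = sqrt(sqrt(5) - 350) = sqrt(-350 + sqrt(5))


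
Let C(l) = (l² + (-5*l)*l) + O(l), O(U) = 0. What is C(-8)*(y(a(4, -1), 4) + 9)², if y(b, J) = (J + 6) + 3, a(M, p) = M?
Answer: -123904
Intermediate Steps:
y(b, J) = 9 + J (y(b, J) = (6 + J) + 3 = 9 + J)
C(l) = -4*l² (C(l) = (l² + (-5*l)*l) + 0 = (l² - 5*l²) + 0 = -4*l² + 0 = -4*l²)
C(-8)*(y(a(4, -1), 4) + 9)² = (-4*(-8)²)*((9 + 4) + 9)² = (-4*64)*(13 + 9)² = -256*22² = -256*484 = -123904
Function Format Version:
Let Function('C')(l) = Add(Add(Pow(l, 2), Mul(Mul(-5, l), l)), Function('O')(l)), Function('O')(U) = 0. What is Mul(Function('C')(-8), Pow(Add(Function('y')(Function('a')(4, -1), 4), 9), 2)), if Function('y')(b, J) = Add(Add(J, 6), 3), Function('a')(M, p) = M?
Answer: -123904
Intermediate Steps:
Function('y')(b, J) = Add(9, J) (Function('y')(b, J) = Add(Add(6, J), 3) = Add(9, J))
Function('C')(l) = Mul(-4, Pow(l, 2)) (Function('C')(l) = Add(Add(Pow(l, 2), Mul(Mul(-5, l), l)), 0) = Add(Add(Pow(l, 2), Mul(-5, Pow(l, 2))), 0) = Add(Mul(-4, Pow(l, 2)), 0) = Mul(-4, Pow(l, 2)))
Mul(Function('C')(-8), Pow(Add(Function('y')(Function('a')(4, -1), 4), 9), 2)) = Mul(Mul(-4, Pow(-8, 2)), Pow(Add(Add(9, 4), 9), 2)) = Mul(Mul(-4, 64), Pow(Add(13, 9), 2)) = Mul(-256, Pow(22, 2)) = Mul(-256, 484) = -123904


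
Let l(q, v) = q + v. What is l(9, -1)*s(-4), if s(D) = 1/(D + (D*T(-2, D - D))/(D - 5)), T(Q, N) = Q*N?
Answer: -2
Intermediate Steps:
T(Q, N) = N*Q
s(D) = 1/D (s(D) = 1/(D + (D*((D - D)*(-2)))/(D - 5)) = 1/(D + (D*(0*(-2)))/(-5 + D)) = 1/(D + (D*0)/(-5 + D)) = 1/(D + 0/(-5 + D)) = 1/(D + 0) = 1/D)
l(9, -1)*s(-4) = (9 - 1)/(-4) = 8*(-¼) = -2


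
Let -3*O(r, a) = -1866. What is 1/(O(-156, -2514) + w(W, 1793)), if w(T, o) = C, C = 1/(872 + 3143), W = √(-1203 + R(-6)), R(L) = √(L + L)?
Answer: 4015/2497331 ≈ 0.0016077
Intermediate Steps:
O(r, a) = 622 (O(r, a) = -⅓*(-1866) = 622)
R(L) = √2*√L (R(L) = √(2*L) = √2*√L)
W = √(-1203 + 2*I*√3) (W = √(-1203 + √2*√(-6)) = √(-1203 + √2*(I*√6)) = √(-1203 + 2*I*√3) ≈ 0.0499 + 34.684*I)
C = 1/4015 ≈ 0.00024907
w(T, o) = 1/4015
1/(O(-156, -2514) + w(W, 1793)) = 1/(622 + 1/4015) = 1/(2497331/4015) = 4015/2497331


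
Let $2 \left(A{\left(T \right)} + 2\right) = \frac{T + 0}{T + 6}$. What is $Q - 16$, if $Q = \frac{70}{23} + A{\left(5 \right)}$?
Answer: $- \frac{7453}{506} \approx -14.729$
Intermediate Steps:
$A{\left(T \right)} = -2 + \frac{T}{2 \left(6 + T\right)}$ ($A{\left(T \right)} = -2 + \frac{\left(T + 0\right) \frac{1}{T + 6}}{2} = -2 + \frac{T \frac{1}{6 + T}}{2} = -2 + \frac{T}{2 \left(6 + T\right)}$)
$Q = \frac{643}{506}$ ($Q = \frac{70}{23} + \frac{3 \left(-8 - 5\right)}{2 \left(6 + 5\right)} = 70 \cdot \frac{1}{23} + \frac{3 \left(-8 - 5\right)}{2 \cdot 11} = \frac{70}{23} + \frac{3}{2} \cdot \frac{1}{11} \left(-13\right) = \frac{70}{23} - \frac{39}{22} = \frac{643}{506} \approx 1.2708$)
$Q - 16 = \frac{643}{506} - 16 = - \frac{7453}{506}$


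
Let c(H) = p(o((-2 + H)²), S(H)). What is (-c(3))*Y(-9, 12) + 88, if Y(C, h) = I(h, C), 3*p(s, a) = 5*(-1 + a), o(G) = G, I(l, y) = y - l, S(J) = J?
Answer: 158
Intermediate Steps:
p(s, a) = -5/3 + 5*a/3 (p(s, a) = (5*(-1 + a))/3 = (-5 + 5*a)/3 = -5/3 + 5*a/3)
Y(C, h) = C - h
c(H) = -5/3 + 5*H/3
(-c(3))*Y(-9, 12) + 88 = (-(-5/3 + (5/3)*3))*(-9 - 1*12) + 88 = (-(-5/3 + 5))*(-9 - 12) + 88 = -1*10/3*(-21) + 88 = -10/3*(-21) + 88 = 70 + 88 = 158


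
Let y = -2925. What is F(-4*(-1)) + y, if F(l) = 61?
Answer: -2864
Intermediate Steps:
F(-4*(-1)) + y = 61 - 2925 = -2864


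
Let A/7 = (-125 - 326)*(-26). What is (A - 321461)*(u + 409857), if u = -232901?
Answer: -42359550324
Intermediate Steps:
A = 82082 (A = 7*((-125 - 326)*(-26)) = 7*(-451*(-26)) = 7*11726 = 82082)
(A - 321461)*(u + 409857) = (82082 - 321461)*(-232901 + 409857) = -239379*176956 = -42359550324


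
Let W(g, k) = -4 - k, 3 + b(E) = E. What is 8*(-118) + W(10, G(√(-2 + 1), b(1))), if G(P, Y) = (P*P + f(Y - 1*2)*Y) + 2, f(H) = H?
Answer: -957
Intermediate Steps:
b(E) = -3 + E
G(P, Y) = 2 + P² + Y*(-2 + Y) (G(P, Y) = (P*P + (Y - 1*2)*Y) + 2 = (P² + (Y - 2)*Y) + 2 = (P² + (-2 + Y)*Y) + 2 = (P² + Y*(-2 + Y)) + 2 = 2 + P² + Y*(-2 + Y))
8*(-118) + W(10, G(√(-2 + 1), b(1))) = 8*(-118) + (-4 - (2 + (√(-2 + 1))² + (-3 + 1)*(-2 + (-3 + 1)))) = -944 + (-4 - (2 + (√(-1))² - 2*(-2 - 2))) = -944 + (-4 - (2 + I² - 2*(-4))) = -944 + (-4 - (2 - 1 + 8)) = -944 + (-4 - 1*9) = -944 + (-4 - 9) = -944 - 13 = -957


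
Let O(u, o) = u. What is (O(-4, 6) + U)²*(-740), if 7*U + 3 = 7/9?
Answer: -54748160/3969 ≈ -13794.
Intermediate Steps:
U = -20/63 (U = -3/7 + (7/9)/7 = -3/7 + (7*(⅑))/7 = -3/7 + (⅐)*(7/9) = -3/7 + ⅑ = -20/63 ≈ -0.31746)
(O(-4, 6) + U)²*(-740) = (-4 - 20/63)²*(-740) = (-272/63)²*(-740) = (73984/3969)*(-740) = -54748160/3969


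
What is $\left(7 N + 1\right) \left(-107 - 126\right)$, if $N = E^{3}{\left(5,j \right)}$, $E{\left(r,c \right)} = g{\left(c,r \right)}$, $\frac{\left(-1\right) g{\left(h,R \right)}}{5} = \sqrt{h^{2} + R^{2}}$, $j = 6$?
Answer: $-233 + 12436375 \sqrt{61} \approx 9.7131 \cdot 10^{7}$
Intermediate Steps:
$g{\left(h,R \right)} = - 5 \sqrt{R^{2} + h^{2}}$ ($g{\left(h,R \right)} = - 5 \sqrt{h^{2} + R^{2}} = - 5 \sqrt{R^{2} + h^{2}}$)
$E{\left(r,c \right)} = - 5 \sqrt{c^{2} + r^{2}}$ ($E{\left(r,c \right)} = - 5 \sqrt{r^{2} + c^{2}} = - 5 \sqrt{c^{2} + r^{2}}$)
$N = - 7625 \sqrt{61}$ ($N = \left(- 5 \sqrt{6^{2} + 5^{2}}\right)^{3} = \left(- 5 \sqrt{36 + 25}\right)^{3} = \left(- 5 \sqrt{61}\right)^{3} = - 7625 \sqrt{61} \approx -59553.0$)
$\left(7 N + 1\right) \left(-107 - 126\right) = \left(7 \left(- 7625 \sqrt{61}\right) + 1\right) \left(-107 - 126\right) = \left(- 53375 \sqrt{61} + 1\right) \left(-233\right) = \left(1 - 53375 \sqrt{61}\right) \left(-233\right) = -233 + 12436375 \sqrt{61}$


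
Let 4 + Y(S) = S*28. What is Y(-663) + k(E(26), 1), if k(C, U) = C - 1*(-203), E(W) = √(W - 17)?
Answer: -18362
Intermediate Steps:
E(W) = √(-17 + W)
k(C, U) = 203 + C (k(C, U) = C + 203 = 203 + C)
Y(S) = -4 + 28*S (Y(S) = -4 + S*28 = -4 + 28*S)
Y(-663) + k(E(26), 1) = (-4 + 28*(-663)) + (203 + √(-17 + 26)) = (-4 - 18564) + (203 + √9) = -18568 + (203 + 3) = -18568 + 206 = -18362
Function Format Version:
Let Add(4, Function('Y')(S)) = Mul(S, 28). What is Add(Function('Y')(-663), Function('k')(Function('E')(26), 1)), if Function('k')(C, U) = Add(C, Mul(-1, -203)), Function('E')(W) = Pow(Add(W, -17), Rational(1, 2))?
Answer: -18362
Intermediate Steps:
Function('E')(W) = Pow(Add(-17, W), Rational(1, 2))
Function('k')(C, U) = Add(203, C) (Function('k')(C, U) = Add(C, 203) = Add(203, C))
Function('Y')(S) = Add(-4, Mul(28, S)) (Function('Y')(S) = Add(-4, Mul(S, 28)) = Add(-4, Mul(28, S)))
Add(Function('Y')(-663), Function('k')(Function('E')(26), 1)) = Add(Add(-4, Mul(28, -663)), Add(203, Pow(Add(-17, 26), Rational(1, 2)))) = Add(Add(-4, -18564), Add(203, Pow(9, Rational(1, 2)))) = Add(-18568, Add(203, 3)) = Add(-18568, 206) = -18362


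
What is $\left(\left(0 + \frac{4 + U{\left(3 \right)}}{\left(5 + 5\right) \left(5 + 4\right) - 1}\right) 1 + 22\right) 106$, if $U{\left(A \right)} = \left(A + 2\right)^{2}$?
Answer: $\frac{210622}{89} \approx 2366.5$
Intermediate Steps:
$U{\left(A \right)} = \left(2 + A\right)^{2}$
$\left(\left(0 + \frac{4 + U{\left(3 \right)}}{\left(5 + 5\right) \left(5 + 4\right) - 1}\right) 1 + 22\right) 106 = \left(\left(0 + \frac{4 + \left(2 + 3\right)^{2}}{\left(5 + 5\right) \left(5 + 4\right) - 1}\right) 1 + 22\right) 106 = \left(\left(0 + \frac{4 + 5^{2}}{10 \cdot 9 - 1}\right) 1 + 22\right) 106 = \left(\left(0 + \frac{4 + 25}{90 - 1}\right) 1 + 22\right) 106 = \left(\left(0 + \frac{29}{89}\right) 1 + 22\right) 106 = \left(\frac{29}{89} \cdot 1 + 22\right) 106 = \left(\frac{29}{89} + 22\right) 106 = \frac{1987}{89} \cdot 106 = \frac{210622}{89}$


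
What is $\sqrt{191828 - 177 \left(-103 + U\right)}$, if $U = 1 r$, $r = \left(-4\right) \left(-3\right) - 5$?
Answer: $2 \sqrt{52205} \approx 456.97$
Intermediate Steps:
$r = 7$ ($r = 12 - 5 = 7$)
$U = 7$ ($U = 1 \cdot 7 = 7$)
$\sqrt{191828 - 177 \left(-103 + U\right)} = \sqrt{191828 - 177 \left(-103 + 7\right)} = \sqrt{191828 - -16992} = \sqrt{191828 + 16992} = \sqrt{208820} = 2 \sqrt{52205}$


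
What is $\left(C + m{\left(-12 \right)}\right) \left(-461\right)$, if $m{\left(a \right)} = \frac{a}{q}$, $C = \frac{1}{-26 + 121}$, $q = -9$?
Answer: $- \frac{176563}{285} \approx -619.52$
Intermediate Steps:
$C = \frac{1}{95} \approx 0.010526$
$m{\left(a \right)} = - \frac{a}{9}$ ($m{\left(a \right)} = \frac{a}{-9} = a \left(- \frac{1}{9}\right) = - \frac{a}{9}$)
$\left(C + m{\left(-12 \right)}\right) \left(-461\right) = \left(\frac{1}{95} - - \frac{4}{3}\right) \left(-461\right) = \left(\frac{1}{95} + \frac{4}{3}\right) \left(-461\right) = \frac{383}{285} \left(-461\right) = - \frac{176563}{285}$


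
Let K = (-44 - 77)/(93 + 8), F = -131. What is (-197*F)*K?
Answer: -3122647/101 ≈ -30917.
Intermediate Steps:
K = -121/101 ≈ -1.1980
(-197*F)*K = -197*(-131)*(-121/101) = 25807*(-121/101) = -3122647/101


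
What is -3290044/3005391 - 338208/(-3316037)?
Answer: -9893460356300/9965987755467 ≈ -0.99272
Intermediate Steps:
-3290044/3005391 - 338208/(-3316037) = -3290044*1/3005391 - 338208*(-1/3316037) = -3290044/3005391 + 338208/3316037 = -9893460356300/9965987755467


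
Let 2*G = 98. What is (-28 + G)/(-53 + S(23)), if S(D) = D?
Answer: -7/10 ≈ -0.70000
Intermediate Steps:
G = 49 (G = (½)*98 = 49)
(-28 + G)/(-53 + S(23)) = (-28 + 49)/(-53 + 23) = 21/(-30) = 21*(-1/30) = -7/10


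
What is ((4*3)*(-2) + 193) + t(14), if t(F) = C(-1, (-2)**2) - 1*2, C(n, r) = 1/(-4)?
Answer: 667/4 ≈ 166.75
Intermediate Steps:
C(n, r) = -1/4
t(F) = -9/4 (t(F) = -1/4 - 1*2 = -1/4 - 2 = -9/4)
((4*3)*(-2) + 193) + t(14) = ((4*3)*(-2) + 193) - 9/4 = (12*(-2) + 193) - 9/4 = (-24 + 193) - 9/4 = 169 - 9/4 = 667/4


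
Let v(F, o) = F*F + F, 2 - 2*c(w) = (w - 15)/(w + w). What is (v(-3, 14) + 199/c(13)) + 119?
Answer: 8549/27 ≈ 316.63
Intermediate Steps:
c(w) = 1 - (-15 + w)/(4*w) (c(w) = 1 - (w - 15)/(2*(w + w)) = 1 - (-15 + w)/(2*(2*w)) = 1 - (-15 + w)*1/(2*w)/2 = 1 - (-15 + w)/(4*w))
v(F, o) = F + F² (v(F, o) = F² + F = F + F²)
(v(-3, 14) + 199/c(13)) + 119 = (-3*(1 - 3) + 199/(((¾)*(5 + 13)/13))) + 119 = (-3*(-2) + 199/(((¾)*(1/13)*18))) + 119 = (6 + 199/(27/26)) + 119 = (6 + 199*(26/27)) + 119 = (6 + 5174/27) + 119 = 5336/27 + 119 = 8549/27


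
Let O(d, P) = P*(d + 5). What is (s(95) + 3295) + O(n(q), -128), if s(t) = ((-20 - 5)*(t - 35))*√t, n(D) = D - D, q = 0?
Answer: 2655 - 1500*√95 ≈ -11965.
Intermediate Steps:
n(D) = 0
O(d, P) = P*(5 + d)
s(t) = √t*(875 - 25*t) (s(t) = (-25*(-35 + t))*√t = (875 - 25*t)*√t = √t*(875 - 25*t))
(s(95) + 3295) + O(n(q), -128) = (25*√95*(35 - 1*95) + 3295) - 128*(5 + 0) = (25*√95*(35 - 95) + 3295) - 128*5 = (25*√95*(-60) + 3295) - 640 = (-1500*√95 + 3295) - 640 = (3295 - 1500*√95) - 640 = 2655 - 1500*√95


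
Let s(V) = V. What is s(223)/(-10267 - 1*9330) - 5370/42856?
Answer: -57396389/419924516 ≈ -0.13668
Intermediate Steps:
s(223)/(-10267 - 1*9330) - 5370/42856 = 223/(-10267 - 1*9330) - 5370/42856 = 223/(-10267 - 9330) - 5370*1/42856 = 223/(-19597) - 2685/21428 = 223*(-1/19597) - 2685/21428 = -223/19597 - 2685/21428 = -57396389/419924516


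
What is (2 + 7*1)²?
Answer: 81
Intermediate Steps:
(2 + 7*1)² = (2 + 7)² = 9² = 81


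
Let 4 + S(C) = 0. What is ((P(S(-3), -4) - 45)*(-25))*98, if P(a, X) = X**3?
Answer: 267050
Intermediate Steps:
S(C) = -4 (S(C) = -4 + 0 = -4)
((P(S(-3), -4) - 45)*(-25))*98 = (((-4)**3 - 45)*(-25))*98 = ((-64 - 45)*(-25))*98 = -109*(-25)*98 = 2725*98 = 267050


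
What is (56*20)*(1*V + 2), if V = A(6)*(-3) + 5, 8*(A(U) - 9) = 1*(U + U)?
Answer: -27440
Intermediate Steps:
A(U) = 9 + U/4 (A(U) = 9 + (1*(U + U))/8 = 9 + (1*(2*U))/8 = 9 + (2*U)/8 = 9 + U/4)
V = -53/2 (V = (9 + (¼)*6)*(-3) + 5 = (9 + 3/2)*(-3) + 5 = (21/2)*(-3) + 5 = -63/2 + 5 = -53/2 ≈ -26.500)
(56*20)*(1*V + 2) = (56*20)*(1*(-53/2) + 2) = 1120*(-53/2 + 2) = 1120*(-49/2) = -27440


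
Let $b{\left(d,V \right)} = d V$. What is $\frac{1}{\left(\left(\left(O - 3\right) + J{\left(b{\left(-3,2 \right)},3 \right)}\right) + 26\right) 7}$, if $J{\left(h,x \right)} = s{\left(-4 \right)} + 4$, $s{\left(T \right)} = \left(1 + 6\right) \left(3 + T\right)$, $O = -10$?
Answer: $\frac{1}{70} \approx 0.014286$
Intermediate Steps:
$b{\left(d,V \right)} = V d$
$s{\left(T \right)} = 21 + 7 T$ ($s{\left(T \right)} = 7 \left(3 + T\right) = 21 + 7 T$)
$J{\left(h,x \right)} = -3$ ($J{\left(h,x \right)} = \left(21 + 7 \left(-4\right)\right) + 4 = \left(21 - 28\right) + 4 = -7 + 4 = -3$)
$\frac{1}{\left(\left(\left(O - 3\right) + J{\left(b{\left(-3,2 \right)},3 \right)}\right) + 26\right) 7} = \frac{1}{\left(\left(\left(-10 - 3\right) - 3\right) + 26\right) 7} = \frac{1}{\left(\left(-13 - 3\right) + 26\right) 7} = \frac{1}{\left(-16 + 26\right) 7} = \frac{1}{10 \cdot 7} = \frac{1}{70}$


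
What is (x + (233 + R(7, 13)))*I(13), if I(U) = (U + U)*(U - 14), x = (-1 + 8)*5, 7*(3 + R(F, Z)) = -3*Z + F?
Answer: -47398/7 ≈ -6771.1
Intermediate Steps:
R(F, Z) = -3 - 3*Z/7 + F/7 (R(F, Z) = -3 + (-3*Z + F)/7 = -3 + (F - 3*Z)/7 = -3 + (-3*Z/7 + F/7) = -3 - 3*Z/7 + F/7)
x = 35 (x = 7*5 = 35)
I(U) = 2*U*(-14 + U) (I(U) = (2*U)*(-14 + U) = 2*U*(-14 + U))
(x + (233 + R(7, 13)))*I(13) = (35 + (233 + (-3 - 3/7*13 + (⅐)*7)))*(2*13*(-14 + 13)) = (35 + (233 + (-3 - 39/7 + 1)))*(2*13*(-1)) = (35 + (233 - 53/7))*(-26) = (35 + 1578/7)*(-26) = (1823/7)*(-26) = -47398/7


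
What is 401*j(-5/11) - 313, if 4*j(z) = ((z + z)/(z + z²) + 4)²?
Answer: 200861/36 ≈ 5579.5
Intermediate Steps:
j(z) = (4 + 2*z/(z + z²))²/4 (j(z) = ((z + z)/(z + z²) + 4)²/4 = ((2*z)/(z + z²) + 4)²/4 = (2*z/(z + z²) + 4)²/4 = (4 + 2*z/(z + z²))²/4)
401*j(-5/11) - 313 = 401*((3 + 2*(-5/11))²/(1 - 5/11)²) - 313 = 401*((3 - 10/11)²/(6/11)²) - 313 = 401*(121*(23/11)²/36) - 313 = 401*((121/36)*(529/121)) - 313 = 401*(529/36) - 313 = 212129/36 - 313 = 200861/36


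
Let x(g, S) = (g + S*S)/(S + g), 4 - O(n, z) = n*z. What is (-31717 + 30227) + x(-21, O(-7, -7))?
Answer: -16724/11 ≈ -1520.4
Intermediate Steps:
O(n, z) = 4 - n*z
x(g, S) = (g + S²)/(S + g)
(-31717 + 30227) + x(-21, O(-7, -7)) = (-31717 + 30227) + (-21 + (4 - 1*(-7)*(-7))²)/((4 - 1*(-7)*(-7)) - 21) = -1490 + (-21 + (4 - 49)²)/((4 - 49) - 21) = -1490 + (-21 + (-45)²)/(-45 - 21) = -1490 + (-21 + 2025)/(-66) = -1490 - 1/66*2004 = -1490 - 334/11 = -16724/11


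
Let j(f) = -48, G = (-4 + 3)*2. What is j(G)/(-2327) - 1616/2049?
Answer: -3662080/4768023 ≈ -0.76805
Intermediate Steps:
G = -2 (G = -1*2 = -2)
j(G)/(-2327) - 1616/2049 = -48/(-2327) - 1616/2049 = -48*(-1/2327) - 1616*1/2049 = 48/2327 - 1616/2049 = -3662080/4768023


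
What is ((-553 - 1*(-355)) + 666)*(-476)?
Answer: -222768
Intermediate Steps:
((-553 - 1*(-355)) + 666)*(-476) = ((-553 + 355) + 666)*(-476) = (-198 + 666)*(-476) = 468*(-476) = -222768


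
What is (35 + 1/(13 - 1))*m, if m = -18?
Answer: -1263/2 ≈ -631.50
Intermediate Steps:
(35 + 1/(13 - 1))*m = (35 + 1/(13 - 1))*(-18) = (35 + 1/12)*(-18) = (421/12)*(-18) = -1263/2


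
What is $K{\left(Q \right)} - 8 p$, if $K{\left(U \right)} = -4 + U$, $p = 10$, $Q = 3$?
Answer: $-81$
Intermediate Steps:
$K{\left(Q \right)} - 8 p = \left(-4 + 3\right) - 80 = -1 - 80 = -81$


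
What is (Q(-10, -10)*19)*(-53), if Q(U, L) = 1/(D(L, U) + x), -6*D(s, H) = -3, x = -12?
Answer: 2014/23 ≈ 87.565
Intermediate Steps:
D(s, H) = ½ (D(s, H) = -⅙*(-3) = ½)
Q(U, L) = -2/23 (Q(U, L) = 1/(½ - 12) = 1/(-23/2) = -2/23)
(Q(-10, -10)*19)*(-53) = -2/23*19*(-53) = -38/23*(-53) = 2014/23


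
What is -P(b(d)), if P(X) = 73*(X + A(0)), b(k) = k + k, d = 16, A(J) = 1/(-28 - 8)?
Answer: -84023/36 ≈ -2334.0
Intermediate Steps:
A(J) = -1/36 (A(J) = 1/(-36) = -1/36)
b(k) = 2*k
P(X) = -73/36 + 73*X (P(X) = 73*(X - 1/36) = 73*(-1/36 + X) = -73/36 + 73*X)
-P(b(d)) = -(-73/36 + 73*(2*16)) = -(-73/36 + 73*32) = -(-73/36 + 2336) = -1*84023/36 = -84023/36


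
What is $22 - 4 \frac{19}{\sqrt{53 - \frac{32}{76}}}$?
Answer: $22 - \frac{76 \sqrt{2109}}{333} \approx 11.519$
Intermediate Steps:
$22 - 4 \frac{19}{\sqrt{53 - \frac{32}{76}}} = 22 - 4 \frac{19}{\sqrt{53 - \frac{8}{19}}} = 22 - 4 \frac{19}{\sqrt{\frac{999}{19}}} = 22 - 4 \frac{19}{\frac{3}{19} \sqrt{2109}} = 22 - 4 \cdot 19 \frac{\sqrt{2109}}{333} = 22 - 4 \frac{19 \sqrt{2109}}{333} = 22 - \frac{76 \sqrt{2109}}{333}$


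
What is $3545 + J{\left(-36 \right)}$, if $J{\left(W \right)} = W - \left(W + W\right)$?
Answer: $3581$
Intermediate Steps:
$J{\left(W \right)} = - W$ ($J{\left(W \right)} = W - 2 W = - W$)
$3545 + J{\left(-36 \right)} = 3545 - -36 = 3545 + 36 = 3581$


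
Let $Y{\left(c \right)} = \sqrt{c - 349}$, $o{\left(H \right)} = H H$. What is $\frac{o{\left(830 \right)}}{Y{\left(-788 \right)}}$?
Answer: $- \frac{688900 i \sqrt{1137}}{1137} \approx - 20430.0 i$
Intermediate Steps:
$o{\left(H \right)} = H^{2}$
$Y{\left(c \right)} = \sqrt{-349 + c}$
$\frac{o{\left(830 \right)}}{Y{\left(-788 \right)}} = \frac{830^{2}}{\sqrt{-349 - 788}} = \frac{688900}{\sqrt{-1137}} = \frac{688900}{i \sqrt{1137}} = 688900 \left(- \frac{i \sqrt{1137}}{1137}\right) = - \frac{688900 i \sqrt{1137}}{1137}$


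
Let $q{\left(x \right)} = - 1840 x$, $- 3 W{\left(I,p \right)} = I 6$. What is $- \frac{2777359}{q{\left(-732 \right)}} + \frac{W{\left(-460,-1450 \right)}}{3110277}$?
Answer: $- \frac{2879038896281}{1396389961920} \approx -2.0618$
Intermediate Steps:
$W{\left(I,p \right)} = - 2 I$ ($W{\left(I,p \right)} = - \frac{I 6}{3} = - \frac{6 I}{3} = - 2 I$)
$- \frac{2777359}{q{\left(-732 \right)}} + \frac{W{\left(-460,-1450 \right)}}{3110277} = - \frac{2777359}{\left(-1840\right) \left(-732\right)} + \frac{\left(-2\right) \left(-460\right)}{3110277} = - \frac{2777359}{1346880} + 920 \cdot \frac{1}{3110277} = \left(-2777359\right) \frac{1}{1346880} + \frac{920}{3110277} = - \frac{2777359}{1346880} + \frac{920}{3110277} = - \frac{2879038896281}{1396389961920}$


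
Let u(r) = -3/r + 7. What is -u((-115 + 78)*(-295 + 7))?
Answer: -24863/3552 ≈ -6.9997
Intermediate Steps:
u(r) = 7 - 3/r
-u((-115 + 78)*(-295 + 7)) = -(7 - 3*1/((-295 + 7)*(-115 + 78))) = -(7 - 3/((-37*(-288)))) = -(7 - 3/10656) = -(7 - 3*1/10656) = -(7 - 1/3552) = -1*24863/3552 = -24863/3552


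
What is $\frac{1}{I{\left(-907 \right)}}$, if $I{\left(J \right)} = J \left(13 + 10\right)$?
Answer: $- \frac{1}{20861} \approx -4.7936 \cdot 10^{-5}$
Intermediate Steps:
$I{\left(J \right)} = 23 J$ ($I{\left(J \right)} = J 23 = 23 J$)
$\frac{1}{I{\left(-907 \right)}} = \frac{1}{23 \left(-907\right)} = \frac{1}{-20861} = - \frac{1}{20861}$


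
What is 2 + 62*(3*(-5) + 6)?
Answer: -556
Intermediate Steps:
2 + 62*(3*(-5) + 6) = 2 + 62*(-15 + 6) = 2 + 62*(-9) = 2 - 558 = -556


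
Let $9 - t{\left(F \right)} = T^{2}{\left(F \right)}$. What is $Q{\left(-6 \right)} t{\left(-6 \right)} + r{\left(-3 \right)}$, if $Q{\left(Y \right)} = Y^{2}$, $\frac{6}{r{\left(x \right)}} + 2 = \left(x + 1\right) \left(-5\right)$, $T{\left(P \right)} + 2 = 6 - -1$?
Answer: $- \frac{2301}{4} \approx -575.25$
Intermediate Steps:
$T{\left(P \right)} = 5$ ($T{\left(P \right)} = -2 + \left(6 - -1\right) = -2 + \left(6 + 1\right) = -2 + 7 = 5$)
$t{\left(F \right)} = -16$ ($t{\left(F \right)} = 9 - 5^{2} = 9 - 25 = -16$)
$r{\left(x \right)} = \frac{6}{-7 - 5 x}$ ($r{\left(x \right)} = \frac{6}{-2 + \left(x + 1\right) \left(-5\right)} = \frac{6}{-2 + \left(1 + x\right) \left(-5\right)} = \frac{6}{-2 - \left(5 + 5 x\right)} = \frac{6}{-7 - 5 x}$)
$Q{\left(-6 \right)} t{\left(-6 \right)} + r{\left(-3 \right)} = \left(-6\right)^{2} \left(-16\right) - \frac{6}{7 + 5 \left(-3\right)} = 36 \left(-16\right) - \frac{6}{7 - 15} = -576 - \frac{6}{-8} = -576 - - \frac{3}{4} = -576 + \frac{3}{4} = - \frac{2301}{4}$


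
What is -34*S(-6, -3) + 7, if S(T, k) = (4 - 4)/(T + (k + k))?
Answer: 7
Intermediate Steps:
S(T, k) = 0 (S(T, k) = 0/(T + 2*k) = 0)
-34*S(-6, -3) + 7 = -34*0 + 7 = 0 + 7 = 7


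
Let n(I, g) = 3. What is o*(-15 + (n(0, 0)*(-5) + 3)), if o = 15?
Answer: -405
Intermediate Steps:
o*(-15 + (n(0, 0)*(-5) + 3)) = 15*(-15 + (3*(-5) + 3)) = 15*(-15 + (-15 + 3)) = 15*(-15 - 12) = 15*(-27) = -405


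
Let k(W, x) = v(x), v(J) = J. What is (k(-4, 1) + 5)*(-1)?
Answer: -6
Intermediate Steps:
k(W, x) = x
(k(-4, 1) + 5)*(-1) = (1 + 5)*(-1) = 6*(-1) = -6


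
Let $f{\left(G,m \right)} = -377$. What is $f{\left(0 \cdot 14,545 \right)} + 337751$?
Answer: $337374$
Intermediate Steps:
$f{\left(0 \cdot 14,545 \right)} + 337751 = -377 + 337751 = 337374$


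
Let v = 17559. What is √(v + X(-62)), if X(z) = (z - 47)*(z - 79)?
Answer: 28*√42 ≈ 181.46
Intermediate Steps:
X(z) = (-79 + z)*(-47 + z) (X(z) = (-47 + z)*(-79 + z) = (-79 + z)*(-47 + z))
√(v + X(-62)) = √(17559 + (3713 + (-62)² - 126*(-62))) = √(17559 + (3713 + 3844 + 7812)) = √(17559 + 15369) = √32928 = 28*√42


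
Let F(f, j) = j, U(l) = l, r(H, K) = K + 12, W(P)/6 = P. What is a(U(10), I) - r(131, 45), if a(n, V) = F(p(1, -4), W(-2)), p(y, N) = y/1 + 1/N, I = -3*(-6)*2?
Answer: -69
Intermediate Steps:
W(P) = 6*P
r(H, K) = 12 + K
I = 36 (I = 18*2 = 36)
p(y, N) = y + 1/N (p(y, N) = y*1 + 1/N = y + 1/N)
a(n, V) = -12 (a(n, V) = 6*(-2) = -12)
a(U(10), I) - r(131, 45) = -12 - (12 + 45) = -12 - 1*57 = -12 - 57 = -69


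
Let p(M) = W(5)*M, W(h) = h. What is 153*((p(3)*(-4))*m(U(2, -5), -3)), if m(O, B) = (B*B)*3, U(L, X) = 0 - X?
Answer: -247860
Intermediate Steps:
U(L, X) = -X
m(O, B) = 3*B² (m(O, B) = B²*3 = 3*B²)
p(M) = 5*M
153*((p(3)*(-4))*m(U(2, -5), -3)) = 153*(((5*3)*(-4))*(3*(-3)²)) = 153*((15*(-4))*(3*9)) = 153*(-60*27) = 153*(-1620) = -247860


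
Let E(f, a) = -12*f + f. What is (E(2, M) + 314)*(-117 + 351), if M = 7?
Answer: 68328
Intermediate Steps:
E(f, a) = -11*f
(E(2, M) + 314)*(-117 + 351) = (-11*2 + 314)*(-117 + 351) = (-22 + 314)*234 = 292*234 = 68328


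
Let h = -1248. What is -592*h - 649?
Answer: 738167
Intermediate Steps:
-592*h - 649 = -592*(-1248) - 649 = 738816 - 649 = 738167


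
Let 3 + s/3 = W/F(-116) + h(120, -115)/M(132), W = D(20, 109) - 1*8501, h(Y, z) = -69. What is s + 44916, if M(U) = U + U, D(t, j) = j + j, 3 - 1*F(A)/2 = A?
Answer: 469164537/10472 ≈ 44802.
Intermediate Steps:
F(A) = 6 - 2*A
D(t, j) = 2*j
M(U) = 2*U
W = -8283 (W = 2*109 - 1*8501 = 218 - 8501 = -8283)
s = -1195815/10472 (s = -9 + 3*(-8283/(6 - 2*(-116)) - 69/(2*132)) = -9 + 3*(-8283/(6 + 232) - 69/264) = -9 + 3*(-8283/238 - 69*1/264) = -9 + 3*(-8283*1/238 - 23/88) = -9 + 3*(-8283/238 - 23/88) = -9 + 3*(-367189/10472) = -9 - 1101567/10472 = -1195815/10472 ≈ -114.19)
s + 44916 = -1195815/10472 + 44916 = 469164537/10472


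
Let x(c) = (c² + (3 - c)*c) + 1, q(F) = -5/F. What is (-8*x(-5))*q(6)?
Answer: -280/3 ≈ -93.333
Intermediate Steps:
x(c) = 1 + c² + c*(3 - c) (x(c) = (c² + c*(3 - c)) + 1 = 1 + c² + c*(3 - c))
(-8*x(-5))*q(6) = (-8*(1 + 3*(-5)))*(-5/6) = (-8*(1 - 15))*(-5*⅙) = -8*(-14)*(-⅚) = 112*(-⅚) = -280/3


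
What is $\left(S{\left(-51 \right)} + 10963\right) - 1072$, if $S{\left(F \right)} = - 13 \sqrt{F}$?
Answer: $9891 - 13 i \sqrt{51} \approx 9891.0 - 92.839 i$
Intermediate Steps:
$\left(S{\left(-51 \right)} + 10963\right) - 1072 = \left(- 13 \sqrt{-51} + 10963\right) - 1072 = \left(- 13 i \sqrt{51} + 10963\right) - 1072 = \left(10963 - 13 i \sqrt{51}\right) - 1072 = 9891 - 13 i \sqrt{51}$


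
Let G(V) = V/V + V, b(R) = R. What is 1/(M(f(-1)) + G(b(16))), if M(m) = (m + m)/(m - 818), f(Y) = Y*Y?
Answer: 817/13887 ≈ 0.058832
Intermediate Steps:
f(Y) = Y²
G(V) = 1 + V
M(m) = 2*m/(-818 + m) (M(m) = (2*m)/(-818 + m) = 2*m/(-818 + m))
1/(M(f(-1)) + G(b(16))) = 1/(2*(-1)²/(-818 + (-1)²) + (1 + 16)) = 1/(2*1/(-818 + 1) + 17) = 1/(2*1/(-817) + 17) = 1/(2*1*(-1/817) + 17) = 1/(-2/817 + 17) = 1/(13887/817) = 817/13887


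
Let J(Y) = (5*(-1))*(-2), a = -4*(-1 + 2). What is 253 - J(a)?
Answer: 243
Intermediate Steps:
a = -4 (a = -4*1 = -4)
J(Y) = 10 (J(Y) = -5*(-2) = 10)
253 - J(a) = 253 - 1*10 = 253 - 10 = 243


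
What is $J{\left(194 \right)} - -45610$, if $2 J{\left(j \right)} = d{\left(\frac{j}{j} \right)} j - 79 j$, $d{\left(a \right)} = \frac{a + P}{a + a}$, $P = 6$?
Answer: $\frac{76573}{2} \approx 38287.0$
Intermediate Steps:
$d{\left(a \right)} = \frac{6 + a}{2 a}$ ($d{\left(a \right)} = \frac{a + 6}{a + a} = \frac{6 + a}{2 a}$)
$J{\left(j \right)} = - \frac{151 j}{4}$ ($J{\left(j \right)} = \frac{\frac{6 + \frac{j}{j}}{2 \frac{j}{j}} j - 79 j}{2} = \frac{\frac{6 + 1}{2 \cdot 1} j - 79 j}{2} = \frac{\frac{1}{2} \cdot 1 \cdot 7 j - 79 j}{2} = \frac{\frac{7 j}{2} - 79 j}{2} = \frac{\left(- \frac{151}{2}\right) j}{2} = - \frac{151 j}{4}$)
$J{\left(194 \right)} - -45610 = \left(- \frac{151}{4}\right) 194 - -45610 = - \frac{14647}{2} + 45610 = \frac{76573}{2}$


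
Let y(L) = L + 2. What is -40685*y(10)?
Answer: -488220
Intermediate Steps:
y(L) = 2 + L
-40685*y(10) = -40685*(2 + 10) = -40685*12 = -488220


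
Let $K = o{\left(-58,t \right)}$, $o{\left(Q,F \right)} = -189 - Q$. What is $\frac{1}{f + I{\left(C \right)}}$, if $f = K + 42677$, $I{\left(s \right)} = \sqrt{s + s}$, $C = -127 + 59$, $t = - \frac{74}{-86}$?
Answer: $\frac{21273}{905081126} - \frac{i \sqrt{34}}{905081126} \approx 2.3504 \cdot 10^{-5} - 6.4425 \cdot 10^{-9} i$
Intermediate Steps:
$t = \frac{37}{43}$ ($t = \left(-74\right) \left(- \frac{1}{86}\right) = \frac{37}{43} \approx 0.86047$)
$K = -131$ ($K = -189 - -58 = -189 + 58 = -131$)
$C = -68$
$I{\left(s \right)} = \sqrt{2} \sqrt{s}$ ($I{\left(s \right)} = \sqrt{2 s} = \sqrt{2} \sqrt{s}$)
$f = 42546$ ($f = -131 + 42677 = 42546$)
$\frac{1}{f + I{\left(C \right)}} = \frac{1}{42546 + \sqrt{2} \sqrt{-68}} = \frac{1}{42546 + \sqrt{2} \cdot 2 i \sqrt{17}} = \frac{1}{42546 + 2 i \sqrt{34}}$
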